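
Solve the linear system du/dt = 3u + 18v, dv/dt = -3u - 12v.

u(t) = -3c_1e^(-3t) - 2c_2e^(-6t), v(t) = c_1e^(-3t) + c_2e^(-6t)

Coefficient matrix A = [[3, 18], [-3, -12]].
Characteristic polynomial det(A - λI) = λ^2 + 9λ + 18 = 0.
Eigenvalues λ = -3, -6.
For λ=-3: (A-λI) row 1 is [6, 18], so an eigenvector is (-3, 1).
For λ=-6: (A-λI) row 1 is [9, 18], so an eigenvector is (-2, 1).
General solution: c_1e^(-3t)(-3,1) + c_2e^(-6t)(-2,1).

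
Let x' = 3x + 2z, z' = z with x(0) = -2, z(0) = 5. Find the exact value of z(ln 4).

20

A = [[3,2],[0,1]]; eigenvalues λ = 1, 3.
Eigenvectors: (-1,1) for λ=1, (-1,0) for λ=3.
From the initial condition, c_1 = 5, c_2 = -3.
z(ln 4) = (5)(4^1)(1) + (-3)(4^3)(0) = 20.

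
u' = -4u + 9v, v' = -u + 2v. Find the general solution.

Coefficient matrix A = [[-4, 9], [-1, 2]].
Characteristic polynomial det(A - λI) = λ^2 + 2λ + 1 = 0.
Single eigenvalue λ = -1 with algebraic multiplicity 2.
Eigenvector v = (-3,-1); generalized eigenvector w with (A-λI)w=v is (-2,-1).
General solution: e^(-t)[K_1·v + K_2·(t·v + w)].

u(t) = -3K_1e^(-t) - 3K_2te^(-t) - 2K_2e^(-t), v(t) = -K_1e^(-t) - K_2te^(-t) - K_2e^(-t)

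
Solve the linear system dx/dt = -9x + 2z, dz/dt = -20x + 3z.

x(t) = c_1e^(-3t)sin(2t) - c_2e^(-3t)cos(2t), z(t) = 3c_1e^(-3t)sin(2t) + c_1e^(-3t)cos(2t) + c_2e^(-3t)sin(2t) - 3c_2e^(-3t)cos(2t)

Coefficient matrix A = [[-9, 2], [-20, 3]].
Characteristic polynomial det(A - λI) = λ^2 + 6λ + 13 = 0.
Eigenvalues λ = -3 ± 2i (complex conjugate pair).
For λ=-3+2i: an eigenvector is (0,1) - i(1,3) = (0 - i, 1 - 3i).
A real fundamental pair from Re and Im of e^((-3+2i)t)v: X_1 = e^(-3t)(cos(2t)·(0,1) + sin(2t)·(1,3)), X_2 = e^(-3t)(sin(2t)·(0,1) - cos(2t)·(1,3)).
General solution: c_1X_1 + c_2X_2.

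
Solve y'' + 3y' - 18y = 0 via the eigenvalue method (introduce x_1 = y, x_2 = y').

y(t) = c_1e^(3t) + c_2e^(-6t)

Let x_1 = y, x_2 = y'. Then x_1' = x_2 and x_2' = 18x_1 - 3x_2.
A = [[0,1],[18,-3]]; det(A-λI) = λ^2 + 3λ - 18.
Eigenvalues λ = 3, -6 with eigenvectors (1,3), (1,-6).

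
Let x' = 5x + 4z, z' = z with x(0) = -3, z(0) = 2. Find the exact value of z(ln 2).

A = [[5,4],[0,1]]; eigenvalues λ = 5, 1.
Eigenvectors: (-1,0) for λ=5, (1,-1) for λ=1.
From the initial condition, c_1 = 1, c_2 = -2.
z(ln 2) = (1)(2^5)(0) + (-2)(2^1)(-1) = 4.

4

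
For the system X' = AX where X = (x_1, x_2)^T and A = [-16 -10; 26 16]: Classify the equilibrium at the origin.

center

A = [[-16,-10],[26,16]]; det(A-λI) = λ^2 + 4.
λ = 0 ± 2i: zero real part.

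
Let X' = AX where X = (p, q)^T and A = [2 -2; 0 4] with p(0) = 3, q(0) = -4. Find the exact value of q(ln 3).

-324

A = [[2,-2],[0,4]]; eigenvalues λ = 2, 4.
Eigenvectors: (1,0) for λ=2, (1,-1) for λ=4.
From the initial condition, c_1 = -1, c_2 = 4.
q(ln 3) = (-1)(3^2)(0) + (4)(3^4)(-1) = -324.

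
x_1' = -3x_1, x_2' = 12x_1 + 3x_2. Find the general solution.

x_1(t) = -C_2e^(-3t), x_2(t) = C_1e^(3t) + 2C_2e^(-3t)

Coefficient matrix A = [[-3, 0], [12, 3]].
Characteristic polynomial det(A - λI) = λ^2 - 9 = 0.
Eigenvalues λ = 3, -3.
For λ=3: (A-λI) row 1 is [-6, 0], so an eigenvector is (0, 1).
For λ=-3: (A-λI) row 2 is [12, 6], so an eigenvector is (-1, 2).
General solution: C_1e^(3t)(0,1) + C_2e^(-3t)(-1,2).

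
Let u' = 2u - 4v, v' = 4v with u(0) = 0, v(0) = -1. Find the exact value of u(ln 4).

A = [[2,-4],[0,4]]; eigenvalues λ = 4, 2.
Eigenvectors: (2,-1) for λ=4, (-1,0) for λ=2.
From the initial condition, c_1 = 1, c_2 = 2.
u(ln 4) = (1)(4^4)(2) + (2)(4^2)(-1) = 480.

480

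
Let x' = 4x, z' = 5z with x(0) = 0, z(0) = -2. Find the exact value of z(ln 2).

A = [[4,0],[0,5]]; eigenvalues λ = 5, 4.
Eigenvectors: (0,1) for λ=5, (-1,0) for λ=4.
From the initial condition, c_1 = -2, c_2 = 0.
z(ln 2) = (-2)(2^5)(1) + (0)(2^4)(0) = -64.

-64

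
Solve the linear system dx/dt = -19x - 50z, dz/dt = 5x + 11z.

Coefficient matrix A = [[-19, -50], [5, 11]].
Characteristic polynomial det(A - λI) = λ^2 + 8λ + 41 = 0.
Eigenvalues λ = -4 ± 5i (complex conjugate pair).
For λ=-4+5i: an eigenvector is (-3,1) - i(-1,0) = (-3 + i, 1).
A real fundamental pair from Re and Im of e^((-4+5i)t)v: X_1 = e^(-4t)(cos(5t)·(-3,1) + sin(5t)·(-1,0)), X_2 = e^(-4t)(sin(5t)·(-3,1) - cos(5t)·(-1,0)).
General solution: K_1X_1 + K_2X_2.

x(t) = -K_1e^(-4t)sin(5t) - 3K_1e^(-4t)cos(5t) - 3K_2e^(-4t)sin(5t) + K_2e^(-4t)cos(5t), z(t) = K_1e^(-4t)cos(5t) + K_2e^(-4t)sin(5t)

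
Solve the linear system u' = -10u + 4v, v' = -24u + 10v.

Coefficient matrix A = [[-10, 4], [-24, 10]].
Characteristic polynomial det(A - λI) = λ^2 - 4 = 0.
Eigenvalues λ = 2, -2.
For λ=2: (A-λI) row 1 is [-12, 4], so an eigenvector is (-1, -3).
For λ=-2: (A-λI) row 1 is [-8, 4], so an eigenvector is (1, 2).
General solution: C_1e^(2t)(-1,-3) + C_2e^(-2t)(1,2).

u(t) = -C_1e^(2t) + C_2e^(-2t), v(t) = -3C_1e^(2t) + 2C_2e^(-2t)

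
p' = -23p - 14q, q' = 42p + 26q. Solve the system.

Coefficient matrix A = [[-23, -14], [42, 26]].
Characteristic polynomial det(A - λI) = λ^2 - 3λ - 10 = 0.
Eigenvalues λ = 5, -2.
For λ=5: (A-λI) row 1 is [-28, -14], so an eigenvector is (1, -2).
For λ=-2: (A-λI) row 1 is [-21, -14], so an eigenvector is (2, -3).
General solution: K_1e^(5t)(1,-2) + K_2e^(-2t)(2,-3).

p(t) = K_1e^(5t) + 2K_2e^(-2t), q(t) = -2K_1e^(5t) - 3K_2e^(-2t)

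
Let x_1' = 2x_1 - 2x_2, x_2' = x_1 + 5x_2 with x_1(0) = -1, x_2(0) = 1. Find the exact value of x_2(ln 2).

A = [[2,-2],[1,5]]; eigenvalues λ = 4, 3.
Eigenvectors: (-1,1) for λ=4, (-2,1) for λ=3.
From the initial condition, c_1 = 1, c_2 = 0.
x_2(ln 2) = (1)(2^4)(1) + (0)(2^3)(1) = 16.

16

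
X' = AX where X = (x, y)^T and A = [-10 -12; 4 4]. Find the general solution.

Coefficient matrix A = [[-10, -12], [4, 4]].
Characteristic polynomial det(A - λI) = λ^2 + 6λ + 8 = 0.
Eigenvalues λ = -2, -4.
For λ=-2: (A-λI) row 1 is [-8, -12], so an eigenvector is (3, -2).
For λ=-4: (A-λI) row 1 is [-6, -12], so an eigenvector is (2, -1).
General solution: c_1e^(-2t)(3,-2) + c_2e^(-4t)(2,-1).

x(t) = 3c_1e^(-2t) + 2c_2e^(-4t), y(t) = -2c_1e^(-2t) - c_2e^(-4t)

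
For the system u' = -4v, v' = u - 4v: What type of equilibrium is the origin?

stable improper node

A = [[0,-4],[1,-4]]; det(A-λI) = λ^2 + 4λ + 4.
repeated λ = -2 with a single eigenvector.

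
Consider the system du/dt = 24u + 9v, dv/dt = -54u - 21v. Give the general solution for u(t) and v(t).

u(t) = c_1e^(6t) - c_2e^(-3t), v(t) = -2c_1e^(6t) + 3c_2e^(-3t)

Coefficient matrix A = [[24, 9], [-54, -21]].
Characteristic polynomial det(A - λI) = λ^2 - 3λ - 18 = 0.
Eigenvalues λ = 6, -3.
For λ=6: (A-λI) row 1 is [18, 9], so an eigenvector is (1, -2).
For λ=-3: (A-λI) row 1 is [27, 9], so an eigenvector is (-1, 3).
General solution: c_1e^(6t)(1,-2) + c_2e^(-3t)(-1,3).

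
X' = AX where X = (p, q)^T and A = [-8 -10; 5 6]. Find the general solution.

Coefficient matrix A = [[-8, -10], [5, 6]].
Characteristic polynomial det(A - λI) = λ^2 + 2λ + 2 = 0.
Eigenvalues λ = -1 ± i (complex conjugate pair).
For λ=-1+i: an eigenvector is (-1,1) - i(-3,2) = (-1 + 3i, 1 - 2i).
A real fundamental pair from Re and Im of e^((-1+i)t)v: X_1 = e^(-t)(cos(t)·(-1,1) + sin(t)·(-3,2)), X_2 = e^(-t)(sin(t)·(-1,1) - cos(t)·(-3,2)).
General solution: C_1X_1 + C_2X_2.

p(t) = -3C_1e^(-t)sin(t) - C_1e^(-t)cos(t) - C_2e^(-t)sin(t) + 3C_2e^(-t)cos(t), q(t) = 2C_1e^(-t)sin(t) + C_1e^(-t)cos(t) + C_2e^(-t)sin(t) - 2C_2e^(-t)cos(t)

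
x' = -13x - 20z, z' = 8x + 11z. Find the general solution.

x(t) = -2c_1e^(-t)sin(4t) - c_1e^(-t)cos(4t) - c_2e^(-t)sin(4t) + 2c_2e^(-t)cos(4t), z(t) = c_1e^(-t)sin(4t) + c_1e^(-t)cos(4t) + c_2e^(-t)sin(4t) - c_2e^(-t)cos(4t)

Coefficient matrix A = [[-13, -20], [8, 11]].
Characteristic polynomial det(A - λI) = λ^2 + 2λ + 17 = 0.
Eigenvalues λ = -1 ± 4i (complex conjugate pair).
For λ=-1+4i: an eigenvector is (-1,1) - i(-2,1) = (-1 + 2i, 1 - i).
A real fundamental pair from Re and Im of e^((-1+4i)t)v: X_1 = e^(-t)(cos(4t)·(-1,1) + sin(4t)·(-2,1)), X_2 = e^(-t)(sin(4t)·(-1,1) - cos(4t)·(-2,1)).
General solution: c_1X_1 + c_2X_2.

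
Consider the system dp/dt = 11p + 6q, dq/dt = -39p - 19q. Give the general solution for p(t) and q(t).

Coefficient matrix A = [[11, 6], [-39, -19]].
Characteristic polynomial det(A - λI) = λ^2 + 8λ + 25 = 0.
Eigenvalues λ = -4 ± 3i (complex conjugate pair).
For λ=-4+3i: an eigenvector is (1,-2) - i(1,-3) = (1 - i, -2 + 3i).
A real fundamental pair from Re and Im of e^((-4+3i)t)v: X_1 = e^(-4t)(cos(3t)·(1,-2) + sin(3t)·(1,-3)), X_2 = e^(-4t)(sin(3t)·(1,-2) - cos(3t)·(1,-3)).
General solution: K_1X_1 + K_2X_2.

p(t) = K_1e^(-4t)sin(3t) + K_1e^(-4t)cos(3t) + K_2e^(-4t)sin(3t) - K_2e^(-4t)cos(3t), q(t) = -3K_1e^(-4t)sin(3t) - 2K_1e^(-4t)cos(3t) - 2K_2e^(-4t)sin(3t) + 3K_2e^(-4t)cos(3t)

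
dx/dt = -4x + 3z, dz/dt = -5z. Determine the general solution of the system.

x(t) = -C_1e^(-4t) + 3C_2e^(-5t), z(t) = -C_2e^(-5t)

Coefficient matrix A = [[-4, 3], [0, -5]].
Characteristic polynomial det(A - λI) = λ^2 + 9λ + 20 = 0.
Eigenvalues λ = -4, -5.
For λ=-4: (A-λI) row 1 is [0, 3], so an eigenvector is (-1, 0).
For λ=-5: (A-λI) row 1 is [1, 3], so an eigenvector is (3, -1).
General solution: C_1e^(-4t)(-1,0) + C_2e^(-5t)(3,-1).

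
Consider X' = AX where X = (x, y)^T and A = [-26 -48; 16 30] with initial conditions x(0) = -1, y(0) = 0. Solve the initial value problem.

Coefficient matrix A = [[-26, -48], [16, 30]].
Characteristic polynomial det(A - λI) = λ^2 - 4λ - 12 = 0.
Eigenvalues λ = -2, 6.
For λ=-2: (A-λI) row 1 is [-24, -48], so an eigenvector is (-2, 1).
For λ=6: (A-λI) row 1 is [-32, -48], so an eigenvector is (-3, 2).
General solution: c_1e^(-2t)(-2,1) + c_2e^(6t)(-3,2).
Applying x(0)=-1, y(0)=0 gives c_1=2, c_2=-1.

x(t) = 3e^(6t) - 4e^(-2t), y(t) = -2e^(6t) + 2e^(-2t)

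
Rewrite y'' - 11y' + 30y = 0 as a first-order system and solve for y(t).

Let x_1 = y, x_2 = y'. Then x_1' = x_2 and x_2' = -30x_1 + 11x_2.
A = [[0,1],[-30,11]]; det(A-λI) = λ^2 - 11λ + 30.
Eigenvalues λ = 5, 6 with eigenvectors (1,5), (1,6).

y(t) = c_1e^(5t) + c_2e^(6t)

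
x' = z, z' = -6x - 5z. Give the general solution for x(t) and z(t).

x(t) = K_1e^(-2t) + K_2e^(-3t), z(t) = -2K_1e^(-2t) - 3K_2e^(-3t)

Coefficient matrix A = [[0, 1], [-6, -5]].
Characteristic polynomial det(A - λI) = λ^2 + 5λ + 6 = 0.
Eigenvalues λ = -2, -3.
For λ=-2: (A-λI) row 1 is [2, 1], so an eigenvector is (1, -2).
For λ=-3: (A-λI) row 1 is [3, 1], so an eigenvector is (1, -3).
General solution: K_1e^(-2t)(1,-2) + K_2e^(-3t)(1,-3).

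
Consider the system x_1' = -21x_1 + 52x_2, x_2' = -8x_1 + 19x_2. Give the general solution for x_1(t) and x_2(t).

Coefficient matrix A = [[-21, 52], [-8, 19]].
Characteristic polynomial det(A - λI) = λ^2 + 2λ + 17 = 0.
Eigenvalues λ = -1 ± 4i (complex conjugate pair).
For λ=-1+4i: an eigenvector is (-3,-1) - i(2,1) = (-3 - 2i, -1 - i).
A real fundamental pair from Re and Im of e^((-1+4i)t)v: X_1 = e^(-t)(cos(4t)·(-3,-1) + sin(4t)·(2,1)), X_2 = e^(-t)(sin(4t)·(-3,-1) - cos(4t)·(2,1)).
General solution: c_1X_1 + c_2X_2.

x_1(t) = 2c_1e^(-t)sin(4t) - 3c_1e^(-t)cos(4t) - 3c_2e^(-t)sin(4t) - 2c_2e^(-t)cos(4t), x_2(t) = c_1e^(-t)sin(4t) - c_1e^(-t)cos(4t) - c_2e^(-t)sin(4t) - c_2e^(-t)cos(4t)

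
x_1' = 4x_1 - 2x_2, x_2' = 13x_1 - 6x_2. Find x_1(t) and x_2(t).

x_1(t) = K_1e^(-t)sin(t) - K_1e^(-t)cos(t) - K_2e^(-t)sin(t) - K_2e^(-t)cos(t), x_2(t) = 2K_1e^(-t)sin(t) - 3K_1e^(-t)cos(t) - 3K_2e^(-t)sin(t) - 2K_2e^(-t)cos(t)

Coefficient matrix A = [[4, -2], [13, -6]].
Characteristic polynomial det(A - λI) = λ^2 + 2λ + 2 = 0.
Eigenvalues λ = -1 ± i (complex conjugate pair).
For λ=-1+i: an eigenvector is (-1,-3) - i(1,2) = (-1 - i, -3 - 2i).
A real fundamental pair from Re and Im of e^((-1+i)t)v: X_1 = e^(-t)(cos(t)·(-1,-3) + sin(t)·(1,2)), X_2 = e^(-t)(sin(t)·(-1,-3) - cos(t)·(1,2)).
General solution: K_1X_1 + K_2X_2.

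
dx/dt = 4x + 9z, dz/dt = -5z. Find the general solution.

Coefficient matrix A = [[4, 9], [0, -5]].
Characteristic polynomial det(A - λI) = λ^2 + λ - 20 = 0.
Eigenvalues λ = 4, -5.
For λ=4: (A-λI) row 1 is [0, 9], so an eigenvector is (1, 0).
For λ=-5: (A-λI) row 1 is [9, 9], so an eigenvector is (1, -1).
General solution: K_1e^(4t)(1,0) + K_2e^(-5t)(1,-1).

x(t) = K_1e^(4t) + K_2e^(-5t), z(t) = -K_2e^(-5t)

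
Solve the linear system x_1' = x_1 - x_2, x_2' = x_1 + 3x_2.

x_1(t) = -c_1e^(2t) - c_2te^(2t), x_2(t) = c_1e^(2t) + c_2te^(2t) + c_2e^(2t)

Coefficient matrix A = [[1, -1], [1, 3]].
Characteristic polynomial det(A - λI) = λ^2 - 4λ + 4 = 0.
Single eigenvalue λ = 2 with algebraic multiplicity 2.
Eigenvector v = (-1,1); generalized eigenvector w with (A-λI)w=v is (0,1).
General solution: e^(2t)[c_1·v + c_2·(t·v + w)].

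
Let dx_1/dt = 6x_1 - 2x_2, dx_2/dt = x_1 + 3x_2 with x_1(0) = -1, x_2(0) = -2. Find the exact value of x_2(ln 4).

A = [[6,-2],[1,3]]; eigenvalues λ = 4, 5.
Eigenvectors: (-1,-1) for λ=4, (-2,-1) for λ=5.
From the initial condition, c_1 = 3, c_2 = -1.
x_2(ln 4) = (3)(4^4)(-1) + (-1)(4^5)(-1) = 256.

256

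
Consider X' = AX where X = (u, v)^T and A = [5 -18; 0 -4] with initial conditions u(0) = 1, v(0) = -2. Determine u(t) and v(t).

u(t) = 5e^(5t) - 4e^(-4t), v(t) = -2e^(-4t)

Coefficient matrix A = [[5, -18], [0, -4]].
Characteristic polynomial det(A - λI) = λ^2 - λ - 20 = 0.
Eigenvalues λ = -4, 5.
For λ=-4: (A-λI) row 1 is [9, -18], so an eigenvector is (-2, -1).
For λ=5: (A-λI) row 1 is [0, -18], so an eigenvector is (1, 0).
General solution: K_1e^(-4t)(-2,-1) + K_2e^(5t)(1,0).
Applying u(0)=1, v(0)=-2 gives K_1=2, K_2=5.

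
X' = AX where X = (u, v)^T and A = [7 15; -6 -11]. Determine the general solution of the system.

Coefficient matrix A = [[7, 15], [-6, -11]].
Characteristic polynomial det(A - λI) = λ^2 + 4λ + 13 = 0.
Eigenvalues λ = -2 ± 3i (complex conjugate pair).
For λ=-2+3i: an eigenvector is (1,-1) - i(-2,1) = (1 + 2i, -1 - i).
A real fundamental pair from Re and Im of e^((-2+3i)t)v: X_1 = e^(-2t)(cos(3t)·(1,-1) + sin(3t)·(-2,1)), X_2 = e^(-2t)(sin(3t)·(1,-1) - cos(3t)·(-2,1)).
General solution: c_1X_1 + c_2X_2.

u(t) = -2c_1e^(-2t)sin(3t) + c_1e^(-2t)cos(3t) + c_2e^(-2t)sin(3t) + 2c_2e^(-2t)cos(3t), v(t) = c_1e^(-2t)sin(3t) - c_1e^(-2t)cos(3t) - c_2e^(-2t)sin(3t) - c_2e^(-2t)cos(3t)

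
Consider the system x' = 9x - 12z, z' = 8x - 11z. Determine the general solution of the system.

Coefficient matrix A = [[9, -12], [8, -11]].
Characteristic polynomial det(A - λI) = λ^2 + 2λ - 3 = 0.
Eigenvalues λ = 1, -3.
For λ=1: (A-λI) row 1 is [8, -12], so an eigenvector is (3, 2).
For λ=-3: (A-λI) row 1 is [12, -12], so an eigenvector is (1, 1).
General solution: c_1e^(t)(3,2) + c_2e^(-3t)(1,1).

x(t) = 3c_1e^(t) + c_2e^(-3t), z(t) = 2c_1e^(t) + c_2e^(-3t)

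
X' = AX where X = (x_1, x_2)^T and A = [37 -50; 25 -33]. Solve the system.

x_1(t) = 3c_1e^(2t)sin(5t) - c_1e^(2t)cos(5t) - c_2e^(2t)sin(5t) - 3c_2e^(2t)cos(5t), x_2(t) = 2c_1e^(2t)sin(5t) - c_1e^(2t)cos(5t) - c_2e^(2t)sin(5t) - 2c_2e^(2t)cos(5t)

Coefficient matrix A = [[37, -50], [25, -33]].
Characteristic polynomial det(A - λI) = λ^2 - 4λ + 29 = 0.
Eigenvalues λ = 2 ± 5i (complex conjugate pair).
For λ=2+5i: an eigenvector is (-1,-1) - i(3,2) = (-1 - 3i, -1 - 2i).
A real fundamental pair from Re and Im of e^((2+5i)t)v: X_1 = e^(2t)(cos(5t)·(-1,-1) + sin(5t)·(3,2)), X_2 = e^(2t)(sin(5t)·(-1,-1) - cos(5t)·(3,2)).
General solution: c_1X_1 + c_2X_2.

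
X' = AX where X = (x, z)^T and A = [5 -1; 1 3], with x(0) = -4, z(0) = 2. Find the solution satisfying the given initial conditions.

Coefficient matrix A = [[5, -1], [1, 3]].
Characteristic polynomial det(A - λI) = λ^2 - 8λ + 16 = 0.
Single eigenvalue λ = 4 with algebraic multiplicity 2.
Eigenvector v = (-1,-1); generalized eigenvector w with (A-λI)w=v is (-2,-1).
General solution: e^(4t)[c_1·v + c_2·(t·v + w)].
Applying x(0)=-4, z(0)=2 gives c_1=-8, c_2=6.

x(t) = -6te^(4t) - 4e^(4t), z(t) = -6te^(4t) + 2e^(4t)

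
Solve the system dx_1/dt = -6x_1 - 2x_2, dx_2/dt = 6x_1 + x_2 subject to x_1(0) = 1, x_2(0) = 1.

x_1(t) = -5e^(-2t) + 6e^(-3t), x_2(t) = 10e^(-2t) - 9e^(-3t)

Coefficient matrix A = [[-6, -2], [6, 1]].
Characteristic polynomial det(A - λI) = λ^2 + 5λ + 6 = 0.
Eigenvalues λ = -2, -3.
For λ=-2: (A-λI) row 1 is [-4, -2], so an eigenvector is (1, -2).
For λ=-3: (A-λI) row 1 is [-3, -2], so an eigenvector is (2, -3).
General solution: c_1e^(-2t)(1,-2) + c_2e^(-3t)(2,-3).
Applying x_1(0)=1, x_2(0)=1 gives c_1=-5, c_2=3.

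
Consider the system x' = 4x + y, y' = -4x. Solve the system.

Coefficient matrix A = [[4, 1], [-4, 0]].
Characteristic polynomial det(A - λI) = λ^2 - 4λ + 4 = 0.
Single eigenvalue λ = 2 with algebraic multiplicity 2.
Eigenvector v = (-1,2); generalized eigenvector w with (A-λI)w=v is (-2,3).
General solution: e^(2t)[K_1·v + K_2·(t·v + w)].

x(t) = -K_1e^(2t) - K_2te^(2t) - 2K_2e^(2t), y(t) = 2K_1e^(2t) + 2K_2te^(2t) + 3K_2e^(2t)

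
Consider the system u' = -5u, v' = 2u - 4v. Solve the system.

Coefficient matrix A = [[-5, 0], [2, -4]].
Characteristic polynomial det(A - λI) = λ^2 + 9λ + 20 = 0.
Eigenvalues λ = -4, -5.
For λ=-4: (A-λI) row 1 is [-1, 0], so an eigenvector is (0, 1).
For λ=-5: (A-λI) row 2 is [2, 1], so an eigenvector is (-1, 2).
General solution: K_1e^(-4t)(0,1) + K_2e^(-5t)(-1,2).

u(t) = -K_2e^(-5t), v(t) = K_1e^(-4t) + 2K_2e^(-5t)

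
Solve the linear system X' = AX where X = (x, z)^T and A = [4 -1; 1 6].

x(t) = -c_1e^(5t) - c_2te^(5t) - 2c_2e^(5t), z(t) = c_1e^(5t) + c_2te^(5t) + 3c_2e^(5t)

Coefficient matrix A = [[4, -1], [1, 6]].
Characteristic polynomial det(A - λI) = λ^2 - 10λ + 25 = 0.
Single eigenvalue λ = 5 with algebraic multiplicity 2.
Eigenvector v = (-1,1); generalized eigenvector w with (A-λI)w=v is (-2,3).
General solution: e^(5t)[c_1·v + c_2·(t·v + w)].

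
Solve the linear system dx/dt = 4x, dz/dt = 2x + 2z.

x(t) = c_1e^(4t), z(t) = c_1e^(4t) - c_2e^(2t)

Coefficient matrix A = [[4, 0], [2, 2]].
Characteristic polynomial det(A - λI) = λ^2 - 6λ + 8 = 0.
Eigenvalues λ = 4, 2.
For λ=4: (A-λI) row 2 is [2, -2], so an eigenvector is (1, 1).
For λ=2: (A-λI) row 1 is [2, 0], so an eigenvector is (0, -1).
General solution: c_1e^(4t)(1,1) + c_2e^(2t)(0,-1).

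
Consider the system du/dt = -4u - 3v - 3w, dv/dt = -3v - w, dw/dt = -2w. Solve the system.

Coefficient matrix A = [[-4, -3, -3], [0, -3, -1], [0, 0, -2]].
det(A - λI) = 0 gives eigenvalues λ = -4, -3, -2.
For λ=-4: eigenvector (1,0,0).
For λ=-3: eigenvector (-3,1,0).
For λ=-2: eigenvector (0,-1,1).
General solution: C_1e^(-4t)(1,0,0) + C_2e^(-3t)(-3,1,0) + C_3e^(-2t)(0,-1,1).

u(t) = C_1e^(-4t) - 3C_2e^(-3t), v(t) = C_2e^(-3t) - C_3e^(-2t), w(t) = C_3e^(-2t)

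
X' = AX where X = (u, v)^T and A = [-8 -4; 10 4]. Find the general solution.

u(t) = C_1e^(-2t)sin(2t) + C_1e^(-2t)cos(2t) + C_2e^(-2t)sin(2t) - C_2e^(-2t)cos(2t), v(t) = -C_1e^(-2t)sin(2t) - 2C_1e^(-2t)cos(2t) - 2C_2e^(-2t)sin(2t) + C_2e^(-2t)cos(2t)

Coefficient matrix A = [[-8, -4], [10, 4]].
Characteristic polynomial det(A - λI) = λ^2 + 4λ + 8 = 0.
Eigenvalues λ = -2 ± 2i (complex conjugate pair).
For λ=-2+2i: an eigenvector is (1,-2) - i(1,-1) = (1 - i, -2 + i).
A real fundamental pair from Re and Im of e^((-2+2i)t)v: X_1 = e^(-2t)(cos(2t)·(1,-2) + sin(2t)·(1,-1)), X_2 = e^(-2t)(sin(2t)·(1,-2) - cos(2t)·(1,-1)).
General solution: C_1X_1 + C_2X_2.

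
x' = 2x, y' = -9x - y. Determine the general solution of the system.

x(t) = -K_2e^(2t), y(t) = -K_1e^(-t) + 3K_2e^(2t)

Coefficient matrix A = [[2, 0], [-9, -1]].
Characteristic polynomial det(A - λI) = λ^2 - λ - 2 = 0.
Eigenvalues λ = -1, 2.
For λ=-1: (A-λI) row 1 is [3, 0], so an eigenvector is (0, -1).
For λ=2: (A-λI) row 2 is [-9, -3], so an eigenvector is (-1, 3).
General solution: K_1e^(-t)(0,-1) + K_2e^(2t)(-1,3).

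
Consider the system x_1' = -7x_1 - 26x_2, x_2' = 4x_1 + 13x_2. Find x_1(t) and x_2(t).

Coefficient matrix A = [[-7, -26], [4, 13]].
Characteristic polynomial det(A - λI) = λ^2 - 6λ + 13 = 0.
Eigenvalues λ = 3 ± 2i (complex conjugate pair).
For λ=3+2i: an eigenvector is (3,-1) - i(-2,1) = (3 + 2i, -1 - i).
A real fundamental pair from Re and Im of e^((3+2i)t)v: X_1 = e^(3t)(cos(2t)·(3,-1) + sin(2t)·(-2,1)), X_2 = e^(3t)(sin(2t)·(3,-1) - cos(2t)·(-2,1)).
General solution: C_1X_1 + C_2X_2.

x_1(t) = -2C_1e^(3t)sin(2t) + 3C_1e^(3t)cos(2t) + 3C_2e^(3t)sin(2t) + 2C_2e^(3t)cos(2t), x_2(t) = C_1e^(3t)sin(2t) - C_1e^(3t)cos(2t) - C_2e^(3t)sin(2t) - C_2e^(3t)cos(2t)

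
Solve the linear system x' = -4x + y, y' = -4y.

Coefficient matrix A = [[-4, 1], [0, -4]].
Characteristic polynomial det(A - λI) = λ^2 + 8λ + 16 = 0.
Single eigenvalue λ = -4 with algebraic multiplicity 2.
Eigenvector v = (-1,0); generalized eigenvector w with (A-λI)w=v is (1,-1).
General solution: e^(-4t)[c_1·v + c_2·(t·v + w)].

x(t) = -c_1e^(-4t) - c_2te^(-4t) + c_2e^(-4t), y(t) = -c_2e^(-4t)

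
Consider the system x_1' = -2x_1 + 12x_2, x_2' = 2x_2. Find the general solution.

x_1(t) = 3C_1e^(2t) + C_2e^(-2t), x_2(t) = C_1e^(2t)

Coefficient matrix A = [[-2, 12], [0, 2]].
Characteristic polynomial det(A - λI) = λ^2 - 4 = 0.
Eigenvalues λ = 2, -2.
For λ=2: (A-λI) row 1 is [-4, 12], so an eigenvector is (3, 1).
For λ=-2: (A-λI) row 1 is [0, 12], so an eigenvector is (1, 0).
General solution: C_1e^(2t)(3,1) + C_2e^(-2t)(1,0).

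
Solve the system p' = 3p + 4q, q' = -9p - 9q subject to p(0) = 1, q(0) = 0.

p(t) = 6te^(-3t) + e^(-3t), q(t) = -9te^(-3t)

Coefficient matrix A = [[3, 4], [-9, -9]].
Characteristic polynomial det(A - λI) = λ^2 + 6λ + 9 = 0.
Single eigenvalue λ = -3 with algebraic multiplicity 2.
Eigenvector v = (-2,3); generalized eigenvector w with (A-λI)w=v is (-1,1).
General solution: e^(-3t)[C_1·v + C_2·(t·v + w)].
Applying p(0)=1, q(0)=0 gives C_1=1, C_2=-3.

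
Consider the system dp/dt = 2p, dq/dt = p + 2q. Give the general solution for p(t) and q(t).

Coefficient matrix A = [[2, 0], [1, 2]].
Characteristic polynomial det(A - λI) = λ^2 - 4λ + 4 = 0.
Single eigenvalue λ = 2 with algebraic multiplicity 2.
Eigenvector v = (0,-1); generalized eigenvector w with (A-λI)w=v is (-1,3).
General solution: e^(2t)[C_1·v + C_2·(t·v + w)].

p(t) = -C_2e^(2t), q(t) = -C_1e^(2t) - C_2te^(2t) + 3C_2e^(2t)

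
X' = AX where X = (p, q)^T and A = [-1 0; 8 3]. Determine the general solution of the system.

p(t) = -c_2e^(-t), q(t) = -c_1e^(3t) + 2c_2e^(-t)

Coefficient matrix A = [[-1, 0], [8, 3]].
Characteristic polynomial det(A - λI) = λ^2 - 2λ - 3 = 0.
Eigenvalues λ = 3, -1.
For λ=3: (A-λI) row 1 is [-4, 0], so an eigenvector is (0, -1).
For λ=-1: (A-λI) row 2 is [8, 4], so an eigenvector is (-1, 2).
General solution: c_1e^(3t)(0,-1) + c_2e^(-t)(-1,2).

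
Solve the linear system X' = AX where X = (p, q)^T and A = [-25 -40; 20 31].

p(t) = C_1e^(3t)sin(4t) - 3C_1e^(3t)cos(4t) - 3C_2e^(3t)sin(4t) - C_2e^(3t)cos(4t), q(t) = -C_1e^(3t)sin(4t) + 2C_1e^(3t)cos(4t) + 2C_2e^(3t)sin(4t) + C_2e^(3t)cos(4t)

Coefficient matrix A = [[-25, -40], [20, 31]].
Characteristic polynomial det(A - λI) = λ^2 - 6λ + 25 = 0.
Eigenvalues λ = 3 ± 4i (complex conjugate pair).
For λ=3+4i: an eigenvector is (-3,2) - i(1,-1) = (-3 - i, 2 + i).
A real fundamental pair from Re and Im of e^((3+4i)t)v: X_1 = e^(3t)(cos(4t)·(-3,2) + sin(4t)·(1,-1)), X_2 = e^(3t)(sin(4t)·(-3,2) - cos(4t)·(1,-1)).
General solution: C_1X_1 + C_2X_2.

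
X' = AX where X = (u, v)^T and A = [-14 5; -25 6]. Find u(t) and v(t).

u(t) = -C_1e^(-4t)sin(5t) + C_2e^(-4t)cos(5t), v(t) = -2C_1e^(-4t)sin(5t) - C_1e^(-4t)cos(5t) - C_2e^(-4t)sin(5t) + 2C_2e^(-4t)cos(5t)

Coefficient matrix A = [[-14, 5], [-25, 6]].
Characteristic polynomial det(A - λI) = λ^2 + 8λ + 41 = 0.
Eigenvalues λ = -4 ± 5i (complex conjugate pair).
For λ=-4+5i: an eigenvector is (0,-1) - i(-1,-2) = (0 + i, -1 + 2i).
A real fundamental pair from Re and Im of e^((-4+5i)t)v: X_1 = e^(-4t)(cos(5t)·(0,-1) + sin(5t)·(-1,-2)), X_2 = e^(-4t)(sin(5t)·(0,-1) - cos(5t)·(-1,-2)).
General solution: C_1X_1 + C_2X_2.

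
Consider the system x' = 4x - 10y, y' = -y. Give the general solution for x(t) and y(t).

x(t) = c_1e^(4t) - 2c_2e^(-t), y(t) = -c_2e^(-t)

Coefficient matrix A = [[4, -10], [0, -1]].
Characteristic polynomial det(A - λI) = λ^2 - 3λ - 4 = 0.
Eigenvalues λ = 4, -1.
For λ=4: (A-λI) row 1 is [0, -10], so an eigenvector is (1, 0).
For λ=-1: (A-λI) row 1 is [5, -10], so an eigenvector is (-2, -1).
General solution: c_1e^(4t)(1,0) + c_2e^(-t)(-2,-1).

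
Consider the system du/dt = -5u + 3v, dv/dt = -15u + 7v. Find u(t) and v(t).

u(t) = -K_1e^(t)sin(3t) + K_2e^(t)cos(3t), v(t) = -2K_1e^(t)sin(3t) - K_1e^(t)cos(3t) - K_2e^(t)sin(3t) + 2K_2e^(t)cos(3t)

Coefficient matrix A = [[-5, 3], [-15, 7]].
Characteristic polynomial det(A - λI) = λ^2 - 2λ + 10 = 0.
Eigenvalues λ = 1 ± 3i (complex conjugate pair).
For λ=1+3i: an eigenvector is (0,-1) - i(-1,-2) = (0 + i, -1 + 2i).
A real fundamental pair from Re and Im of e^((1+3i)t)v: X_1 = e^(t)(cos(3t)·(0,-1) + sin(3t)·(-1,-2)), X_2 = e^(t)(sin(3t)·(0,-1) - cos(3t)·(-1,-2)).
General solution: K_1X_1 + K_2X_2.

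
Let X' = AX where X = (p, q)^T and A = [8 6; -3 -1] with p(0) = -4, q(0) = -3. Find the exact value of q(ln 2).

A = [[8,6],[-3,-1]]; eigenvalues λ = 5, 2.
Eigenvectors: (2,-1) for λ=5, (-1,1) for λ=2.
From the initial condition, c_1 = -7, c_2 = -10.
q(ln 2) = (-7)(2^5)(-1) + (-10)(2^2)(1) = 184.

184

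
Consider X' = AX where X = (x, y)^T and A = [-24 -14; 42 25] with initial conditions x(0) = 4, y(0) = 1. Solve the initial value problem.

x(t) = -14e^(4t) + 18e^(-3t), y(t) = 28e^(4t) - 27e^(-3t)

Coefficient matrix A = [[-24, -14], [42, 25]].
Characteristic polynomial det(A - λI) = λ^2 - λ - 12 = 0.
Eigenvalues λ = 4, -3.
For λ=4: (A-λI) row 1 is [-28, -14], so an eigenvector is (1, -2).
For λ=-3: (A-λI) row 1 is [-21, -14], so an eigenvector is (2, -3).
General solution: C_1e^(4t)(1,-2) + C_2e^(-3t)(2,-3).
Applying x(0)=4, y(0)=1 gives C_1=-14, C_2=9.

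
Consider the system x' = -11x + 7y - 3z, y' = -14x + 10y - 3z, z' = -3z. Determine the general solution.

Coefficient matrix A = [[-11, 7, -3], [-14, 10, -3], [0, 0, -3]].
det(A - λI) = 0 gives eigenvalues λ = 3, -4, -3.
For λ=3: eigenvector (1,2,0).
For λ=-4: eigenvector (-1,-1,0).
For λ=-3: eigenvector (-3,-3,1).
General solution: K_1e^(3t)(1,2,0) + K_2e^(-4t)(-1,-1,0) + K_3e^(-3t)(-3,-3,1).

x(t) = K_1e^(3t) - K_2e^(-4t) - 3K_3e^(-3t), y(t) = 2K_1e^(3t) - K_2e^(-4t) - 3K_3e^(-3t), z(t) = K_3e^(-3t)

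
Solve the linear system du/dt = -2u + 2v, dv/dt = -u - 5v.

Coefficient matrix A = [[-2, 2], [-1, -5]].
Characteristic polynomial det(A - λI) = λ^2 + 7λ + 12 = 0.
Eigenvalues λ = -4, -3.
For λ=-4: (A-λI) row 1 is [2, 2], so an eigenvector is (1, -1).
For λ=-3: (A-λI) row 1 is [1, 2], so an eigenvector is (2, -1).
General solution: C_1e^(-4t)(1,-1) + C_2e^(-3t)(2,-1).

u(t) = C_1e^(-4t) + 2C_2e^(-3t), v(t) = -C_1e^(-4t) - C_2e^(-3t)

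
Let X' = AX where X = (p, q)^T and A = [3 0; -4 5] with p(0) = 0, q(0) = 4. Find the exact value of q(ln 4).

4096

A = [[3,0],[-4,5]]; eigenvalues λ = 5, 3.
Eigenvectors: (0,-1) for λ=5, (1,2) for λ=3.
From the initial condition, c_1 = -4, c_2 = 0.
q(ln 4) = (-4)(4^5)(-1) + (0)(4^3)(2) = 4096.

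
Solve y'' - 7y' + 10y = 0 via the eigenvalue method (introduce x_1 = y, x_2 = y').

Let x_1 = y, x_2 = y'. Then x_1' = x_2 and x_2' = -10x_1 + 7x_2.
A = [[0,1],[-10,7]]; det(A-λI) = λ^2 - 7λ + 10.
Eigenvalues λ = 5, 2 with eigenvectors (1,5), (1,2).

y(t) = K_1e^(5t) + K_2e^(2t)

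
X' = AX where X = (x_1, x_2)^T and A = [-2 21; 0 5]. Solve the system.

Coefficient matrix A = [[-2, 21], [0, 5]].
Characteristic polynomial det(A - λI) = λ^2 - 3λ - 10 = 0.
Eigenvalues λ = -2, 5.
For λ=-2: (A-λI) row 1 is [0, 21], so an eigenvector is (1, 0).
For λ=5: (A-λI) row 1 is [-7, 21], so an eigenvector is (3, 1).
General solution: C_1e^(-2t)(1,0) + C_2e^(5t)(3,1).

x_1(t) = C_1e^(-2t) + 3C_2e^(5t), x_2(t) = C_2e^(5t)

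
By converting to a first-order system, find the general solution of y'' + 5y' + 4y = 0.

y(t) = C_1e^(-t) + C_2e^(-4t)

Let x_1 = y, x_2 = y'. Then x_1' = x_2 and x_2' = -4x_1 - 5x_2.
A = [[0,1],[-4,-5]]; det(A-λI) = λ^2 + 5λ + 4.
Eigenvalues λ = -1, -4 with eigenvectors (1,-1), (1,-4).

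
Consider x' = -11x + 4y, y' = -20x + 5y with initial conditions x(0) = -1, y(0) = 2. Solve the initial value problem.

Coefficient matrix A = [[-11, 4], [-20, 5]].
Characteristic polynomial det(A - λI) = λ^2 + 6λ + 25 = 0.
Eigenvalues λ = -3 ± 4i (complex conjugate pair).
For λ=-3+4i: an eigenvector is (-1,-2) - i(0,1) = (-1, -2 - i).
A real fundamental pair from Re and Im of e^((-3+4i)t)v: X_1 = e^(-3t)(cos(4t)·(-1,-2) + sin(4t)·(0,1)), X_2 = e^(-3t)(sin(4t)·(-1,-2) - cos(4t)·(0,1)).
General solution: C_1X_1 + C_2X_2.
Applying x(0)=-1, y(0)=2 gives C_1=1, C_2=-4.

x(t) = 4e^(-3t)sin(4t) - e^(-3t)cos(4t), y(t) = 9e^(-3t)sin(4t) + 2e^(-3t)cos(4t)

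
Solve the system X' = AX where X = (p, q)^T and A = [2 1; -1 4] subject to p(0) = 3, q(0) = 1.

p(t) = -2te^(3t) + 3e^(3t), q(t) = -2te^(3t) + e^(3t)

Coefficient matrix A = [[2, 1], [-1, 4]].
Characteristic polynomial det(A - λI) = λ^2 - 6λ + 9 = 0.
Single eigenvalue λ = 3 with algebraic multiplicity 2.
Eigenvector v = (-1,-1); generalized eigenvector w with (A-λI)w=v is (3,2).
General solution: e^(3t)[K_1·v + K_2·(t·v + w)].
Applying p(0)=3, q(0)=1 gives K_1=3, K_2=2.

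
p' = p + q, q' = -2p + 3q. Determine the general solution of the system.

p(t) = -K_1e^(2t)cos(t) - K_2e^(2t)sin(t), q(t) = K_1e^(2t)sin(t) - K_1e^(2t)cos(t) - K_2e^(2t)sin(t) - K_2e^(2t)cos(t)

Coefficient matrix A = [[1, 1], [-2, 3]].
Characteristic polynomial det(A - λI) = λ^2 - 4λ + 5 = 0.
Eigenvalues λ = 2 ± i (complex conjugate pair).
For λ=2+i: an eigenvector is (-1,-1) - i(0,1) = (-1, -1 - i).
A real fundamental pair from Re and Im of e^((2+i)t)v: X_1 = e^(2t)(cos(t)·(-1,-1) + sin(t)·(0,1)), X_2 = e^(2t)(sin(t)·(-1,-1) - cos(t)·(0,1)).
General solution: K_1X_1 + K_2X_2.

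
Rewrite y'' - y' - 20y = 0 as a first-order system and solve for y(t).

y(t) = C_1e^(-4t) + C_2e^(5t)

Let x_1 = y, x_2 = y'. Then x_1' = x_2 and x_2' = 20x_1 + x_2.
A = [[0,1],[20,1]]; det(A-λI) = λ^2 - λ - 20.
Eigenvalues λ = -4, 5 with eigenvectors (1,-4), (1,5).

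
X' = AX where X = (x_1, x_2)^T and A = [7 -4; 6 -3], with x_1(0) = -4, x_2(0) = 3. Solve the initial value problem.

x_1(t) = -18e^(3t) + 14e^(t), x_2(t) = -18e^(3t) + 21e^(t)

Coefficient matrix A = [[7, -4], [6, -3]].
Characteristic polynomial det(A - λI) = λ^2 - 4λ + 3 = 0.
Eigenvalues λ = 1, 3.
For λ=1: (A-λI) row 1 is [6, -4], so an eigenvector is (-2, -3).
For λ=3: (A-λI) row 1 is [4, -4], so an eigenvector is (1, 1).
General solution: C_1e^(t)(-2,-3) + C_2e^(3t)(1,1).
Applying x_1(0)=-4, x_2(0)=3 gives C_1=-7, C_2=-18.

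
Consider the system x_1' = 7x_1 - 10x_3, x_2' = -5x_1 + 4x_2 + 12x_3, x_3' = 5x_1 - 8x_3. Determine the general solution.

Coefficient matrix A = [[7, 0, -10], [-5, 4, 12], [5, 0, -8]].
det(A - λI) = 0 gives eigenvalues λ = 2, -3, 4.
For λ=2: eigenvector (2,-1,1).
For λ=-3: eigenvector (1,-1,1).
For λ=4: eigenvector (0,1,0).
General solution: K_1e^(2t)(2,-1,1) + K_2e^(-3t)(1,-1,1) + K_3e^(4t)(0,1,0).

x_1(t) = 2K_1e^(2t) + K_2e^(-3t), x_2(t) = -K_1e^(2t) - K_2e^(-3t) + K_3e^(4t), x_3(t) = K_1e^(2t) + K_2e^(-3t)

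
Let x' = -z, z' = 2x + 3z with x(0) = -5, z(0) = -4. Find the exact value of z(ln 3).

A = [[0,-1],[2,3]]; eigenvalues λ = 2, 1.
Eigenvectors: (-1,2) for λ=2, (-1,1) for λ=1.
From the initial condition, c_1 = -9, c_2 = 14.
z(ln 3) = (-9)(3^2)(2) + (14)(3^1)(1) = -120.

-120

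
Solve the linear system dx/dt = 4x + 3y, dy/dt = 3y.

Coefficient matrix A = [[4, 3], [0, 3]].
Characteristic polynomial det(A - λI) = λ^2 - 7λ + 12 = 0.
Eigenvalues λ = 3, 4.
For λ=3: (A-λI) row 1 is [1, 3], so an eigenvector is (-3, 1).
For λ=4: (A-λI) row 1 is [0, 3], so an eigenvector is (-1, 0).
General solution: C_1e^(3t)(-3,1) + C_2e^(4t)(-1,0).

x(t) = -3C_1e^(3t) - C_2e^(4t), y(t) = C_1e^(3t)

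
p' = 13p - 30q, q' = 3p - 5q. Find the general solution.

p(t) = 3K_1e^(4t)sin(3t) + K_1e^(4t)cos(3t) + K_2e^(4t)sin(3t) - 3K_2e^(4t)cos(3t), q(t) = K_1e^(4t)sin(3t) - K_2e^(4t)cos(3t)

Coefficient matrix A = [[13, -30], [3, -5]].
Characteristic polynomial det(A - λI) = λ^2 - 8λ + 25 = 0.
Eigenvalues λ = 4 ± 3i (complex conjugate pair).
For λ=4+3i: an eigenvector is (1,0) - i(3,1) = (1 - 3i, 0 - i).
A real fundamental pair from Re and Im of e^((4+3i)t)v: X_1 = e^(4t)(cos(3t)·(1,0) + sin(3t)·(3,1)), X_2 = e^(4t)(sin(3t)·(1,0) - cos(3t)·(3,1)).
General solution: K_1X_1 + K_2X_2.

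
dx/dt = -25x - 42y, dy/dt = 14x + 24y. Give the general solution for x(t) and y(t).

x(t) = 3K_1e^(3t) + 2K_2e^(-4t), y(t) = -2K_1e^(3t) - K_2e^(-4t)

Coefficient matrix A = [[-25, -42], [14, 24]].
Characteristic polynomial det(A - λI) = λ^2 + λ - 12 = 0.
Eigenvalues λ = 3, -4.
For λ=3: (A-λI) row 1 is [-28, -42], so an eigenvector is (3, -2).
For λ=-4: (A-λI) row 1 is [-21, -42], so an eigenvector is (2, -1).
General solution: K_1e^(3t)(3,-2) + K_2e^(-4t)(2,-1).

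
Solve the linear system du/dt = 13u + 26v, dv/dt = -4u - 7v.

u(t) = -2C_1e^(3t)sin(2t) - 3C_1e^(3t)cos(2t) - 3C_2e^(3t)sin(2t) + 2C_2e^(3t)cos(2t), v(t) = C_1e^(3t)sin(2t) + C_1e^(3t)cos(2t) + C_2e^(3t)sin(2t) - C_2e^(3t)cos(2t)

Coefficient matrix A = [[13, 26], [-4, -7]].
Characteristic polynomial det(A - λI) = λ^2 - 6λ + 13 = 0.
Eigenvalues λ = 3 ± 2i (complex conjugate pair).
For λ=3+2i: an eigenvector is (-3,1) - i(-2,1) = (-3 + 2i, 1 - i).
A real fundamental pair from Re and Im of e^((3+2i)t)v: X_1 = e^(3t)(cos(2t)·(-3,1) + sin(2t)·(-2,1)), X_2 = e^(3t)(sin(2t)·(-3,1) - cos(2t)·(-2,1)).
General solution: C_1X_1 + C_2X_2.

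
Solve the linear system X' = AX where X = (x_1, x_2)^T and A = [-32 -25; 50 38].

Coefficient matrix A = [[-32, -25], [50, 38]].
Characteristic polynomial det(A - λI) = λ^2 - 6λ + 34 = 0.
Eigenvalues λ = 3 ± 5i (complex conjugate pair).
For λ=3+5i: an eigenvector is (2,-3) - i(1,-1) = (2 - i, -3 + i).
A real fundamental pair from Re and Im of e^((3+5i)t)v: X_1 = e^(3t)(cos(5t)·(2,-3) + sin(5t)·(1,-1)), X_2 = e^(3t)(sin(5t)·(2,-3) - cos(5t)·(1,-1)).
General solution: K_1X_1 + K_2X_2.

x_1(t) = K_1e^(3t)sin(5t) + 2K_1e^(3t)cos(5t) + 2K_2e^(3t)sin(5t) - K_2e^(3t)cos(5t), x_2(t) = -K_1e^(3t)sin(5t) - 3K_1e^(3t)cos(5t) - 3K_2e^(3t)sin(5t) + K_2e^(3t)cos(5t)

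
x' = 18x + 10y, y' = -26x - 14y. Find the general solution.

Coefficient matrix A = [[18, 10], [-26, -14]].
Characteristic polynomial det(A - λI) = λ^2 - 4λ + 8 = 0.
Eigenvalues λ = 2 ± 2i (complex conjugate pair).
For λ=2+2i: an eigenvector is (-2,3) - i(-1,2) = (-2 + i, 3 - 2i).
A real fundamental pair from Re and Im of e^((2+2i)t)v: X_1 = e^(2t)(cos(2t)·(-2,3) + sin(2t)·(-1,2)), X_2 = e^(2t)(sin(2t)·(-2,3) - cos(2t)·(-1,2)).
General solution: c_1X_1 + c_2X_2.

x(t) = -c_1e^(2t)sin(2t) - 2c_1e^(2t)cos(2t) - 2c_2e^(2t)sin(2t) + c_2e^(2t)cos(2t), y(t) = 2c_1e^(2t)sin(2t) + 3c_1e^(2t)cos(2t) + 3c_2e^(2t)sin(2t) - 2c_2e^(2t)cos(2t)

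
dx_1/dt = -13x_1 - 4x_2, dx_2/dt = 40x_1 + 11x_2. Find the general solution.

x_1(t) = K_1e^(-t)cos(4t) + K_2e^(-t)sin(4t), x_2(t) = K_1e^(-t)sin(4t) - 3K_1e^(-t)cos(4t) - 3K_2e^(-t)sin(4t) - K_2e^(-t)cos(4t)

Coefficient matrix A = [[-13, -4], [40, 11]].
Characteristic polynomial det(A - λI) = λ^2 + 2λ + 17 = 0.
Eigenvalues λ = -1 ± 4i (complex conjugate pair).
For λ=-1+4i: an eigenvector is (1,-3) - i(0,1) = (1, -3 - i).
A real fundamental pair from Re and Im of e^((-1+4i)t)v: X_1 = e^(-t)(cos(4t)·(1,-3) + sin(4t)·(0,1)), X_2 = e^(-t)(sin(4t)·(1,-3) - cos(4t)·(0,1)).
General solution: K_1X_1 + K_2X_2.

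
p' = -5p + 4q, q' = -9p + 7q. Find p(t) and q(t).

Coefficient matrix A = [[-5, 4], [-9, 7]].
Characteristic polynomial det(A - λI) = λ^2 - 2λ + 1 = 0.
Single eigenvalue λ = 1 with algebraic multiplicity 2.
Eigenvector v = (-2,-3); generalized eigenvector w with (A-λI)w=v is (1,1).
General solution: e^(t)[C_1·v + C_2·(t·v + w)].

p(t) = -2C_1e^(t) - 2C_2te^(t) + C_2e^(t), q(t) = -3C_1e^(t) - 3C_2te^(t) + C_2e^(t)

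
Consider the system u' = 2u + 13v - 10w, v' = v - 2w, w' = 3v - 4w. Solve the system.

Coefficient matrix A = [[2, 13, -10], [0, 1, -2], [0, 3, -4]].
det(A - λI) = 0 gives eigenvalues λ = 2, -2, -1.
For λ=2: eigenvector (1,0,0).
For λ=-2: eigenvector (-1,-2,-3).
For λ=-1: eigenvector (1,-1,-1).
General solution: c_1e^(2t)(1,0,0) + c_2e^(-2t)(-1,-2,-3) + c_3e^(-t)(1,-1,-1).

u(t) = c_1e^(2t) - c_2e^(-2t) + c_3e^(-t), v(t) = -2c_2e^(-2t) - c_3e^(-t), w(t) = -3c_2e^(-2t) - c_3e^(-t)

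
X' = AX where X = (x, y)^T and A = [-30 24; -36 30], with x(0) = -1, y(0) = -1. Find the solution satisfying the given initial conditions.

Coefficient matrix A = [[-30, 24], [-36, 30]].
Characteristic polynomial det(A - λI) = λ^2 - 36 = 0.
Eigenvalues λ = -6, 6.
For λ=-6: (A-λI) row 1 is [-24, 24], so an eigenvector is (-1, -1).
For λ=6: (A-λI) row 1 is [-36, 24], so an eigenvector is (2, 3).
General solution: K_1e^(-6t)(-1,-1) + K_2e^(6t)(2,3).
Applying x(0)=-1, y(0)=-1 gives K_1=1, K_2=0.

x(t) = -e^(-6t), y(t) = -e^(-6t)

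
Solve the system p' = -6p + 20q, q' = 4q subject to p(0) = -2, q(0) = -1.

Coefficient matrix A = [[-6, 20], [0, 4]].
Characteristic polynomial det(A - λI) = λ^2 + 2λ - 24 = 0.
Eigenvalues λ = 4, -6.
For λ=4: (A-λI) row 1 is [-10, 20], so an eigenvector is (2, 1).
For λ=-6: (A-λI) row 1 is [0, 20], so an eigenvector is (-1, 0).
General solution: c_1e^(4t)(2,1) + c_2e^(-6t)(-1,0).
Applying p(0)=-2, q(0)=-1 gives c_1=-1, c_2=0.

p(t) = -2e^(4t), q(t) = -e^(4t)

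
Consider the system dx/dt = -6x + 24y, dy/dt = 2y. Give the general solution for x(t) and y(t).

x(t) = K_1e^(-6t) - 3K_2e^(2t), y(t) = -K_2e^(2t)

Coefficient matrix A = [[-6, 24], [0, 2]].
Characteristic polynomial det(A - λI) = λ^2 + 4λ - 12 = 0.
Eigenvalues λ = -6, 2.
For λ=-6: (A-λI) row 1 is [0, 24], so an eigenvector is (1, 0).
For λ=2: (A-λI) row 1 is [-8, 24], so an eigenvector is (-3, -1).
General solution: K_1e^(-6t)(1,0) + K_2e^(2t)(-3,-1).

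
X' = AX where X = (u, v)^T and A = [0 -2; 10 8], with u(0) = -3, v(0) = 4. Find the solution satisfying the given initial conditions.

u(t) = 2e^(4t)sin(2t) - 3e^(4t)cos(2t), v(t) = -7e^(4t)sin(2t) + 4e^(4t)cos(2t)

Coefficient matrix A = [[0, -2], [10, 8]].
Characteristic polynomial det(A - λI) = λ^2 - 8λ + 20 = 0.
Eigenvalues λ = 4 ± 2i (complex conjugate pair).
For λ=4+2i: an eigenvector is (0,1) - i(-1,2) = (0 + i, 1 - 2i).
A real fundamental pair from Re and Im of e^((4+2i)t)v: X_1 = e^(4t)(cos(2t)·(0,1) + sin(2t)·(-1,2)), X_2 = e^(4t)(sin(2t)·(0,1) - cos(2t)·(-1,2)).
General solution: C_1X_1 + C_2X_2.
Applying u(0)=-3, v(0)=4 gives C_1=-2, C_2=-3.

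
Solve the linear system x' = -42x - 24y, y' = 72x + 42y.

x(t) = c_1e^(6t) + 2c_2e^(-6t), y(t) = -2c_1e^(6t) - 3c_2e^(-6t)

Coefficient matrix A = [[-42, -24], [72, 42]].
Characteristic polynomial det(A - λI) = λ^2 - 36 = 0.
Eigenvalues λ = 6, -6.
For λ=6: (A-λI) row 1 is [-48, -24], so an eigenvector is (1, -2).
For λ=-6: (A-λI) row 1 is [-36, -24], so an eigenvector is (2, -3).
General solution: c_1e^(6t)(1,-2) + c_2e^(-6t)(2,-3).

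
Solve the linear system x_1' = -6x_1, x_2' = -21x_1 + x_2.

x_1(t) = C_1e^(-6t), x_2(t) = 3C_1e^(-6t) - C_2e^(t)

Coefficient matrix A = [[-6, 0], [-21, 1]].
Characteristic polynomial det(A - λI) = λ^2 + 5λ - 6 = 0.
Eigenvalues λ = -6, 1.
For λ=-6: (A-λI) row 2 is [-21, 7], so an eigenvector is (1, 3).
For λ=1: (A-λI) row 1 is [-7, 0], so an eigenvector is (0, -1).
General solution: C_1e^(-6t)(1,3) + C_2e^(t)(0,-1).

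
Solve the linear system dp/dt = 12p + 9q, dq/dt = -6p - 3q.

p(t) = -c_1e^(3t) + 3c_2e^(6t), q(t) = c_1e^(3t) - 2c_2e^(6t)

Coefficient matrix A = [[12, 9], [-6, -3]].
Characteristic polynomial det(A - λI) = λ^2 - 9λ + 18 = 0.
Eigenvalues λ = 3, 6.
For λ=3: (A-λI) row 1 is [9, 9], so an eigenvector is (-1, 1).
For λ=6: (A-λI) row 1 is [6, 9], so an eigenvector is (3, -2).
General solution: c_1e^(3t)(-1,1) + c_2e^(6t)(3,-2).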